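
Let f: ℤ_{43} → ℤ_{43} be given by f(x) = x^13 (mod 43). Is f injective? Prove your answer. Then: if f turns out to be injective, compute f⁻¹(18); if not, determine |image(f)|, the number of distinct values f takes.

Since 43 is prime, the nonzero elements of ℤ_{43} form a cyclic group of order 42.
As gcd(13, 42) = 1, raising to the 13th power is a bijection on this group: if s^13 ≡ t^13 then (st^{−1})^13 = 1, and the only element of order dividing gcd(13, 42) = 1 is 1, so s = t.
With f(0) = 0 this makes f injective on all of ℤ_{43}, hence bijective (finite equal-size domain and codomain). In particular f is injective.
Since f is injective, we find the preimage of 18. The inverse of x ↦ x^13 on (ℤ_{43})^× is x ↦ x^13, because 13·13 = 169 = 4·42 + 1 ≡ 1 (mod 42) and x^{42} = 1 for x ≠ 0 (Fermat). So f⁻¹(18) = 18^13 mod 43.
Repeated squaring mod 43: 18^1 ≡ 18, 18^2 ≡ 18² = 324 ≡ 23, 18^4 ≡ 23² = 529 ≡ 13, 18^8 ≡ 13² = 169 ≡ 40. Since 13 = 8 + 4 + 1, 18^13 ≡ 40·13·18: 40·13 = 520 ≡ 4, then 4·18 = 72 ≡ 29. So 18^13 ≡ 29 (mod 43).
Hence f⁻¹(18) = 29.

29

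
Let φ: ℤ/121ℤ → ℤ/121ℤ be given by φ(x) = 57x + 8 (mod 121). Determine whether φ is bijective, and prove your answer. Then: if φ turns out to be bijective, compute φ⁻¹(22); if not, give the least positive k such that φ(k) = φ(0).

If φ(u) = φ(v), then 57u ≡ 57v (mod 121). Because gcd(57, 121) = 1, we may cancel 57 to get u ≡ v (mod 121).
We now compute 57⁻¹ mod 121 explicitly. Euclid's algorithm: 121 = 2·57 + 7, 57 = 8·7 + 1; back-substituting gives 1 = 17·57 − 8·121, so 57⁻¹ ≡ 17 (mod 121).
Then y ↦ 17(y − 8) is a two-sided inverse to φ, so every y ∈ ℤ/121ℤ has a preimage.
Hence φ is bijective.
Since φ is bijective, we find φ⁻¹(22): we need 57x ≡ 22 − 8 ≡ 14 (mod 121). Using 57⁻¹ = 17: x ≡ 17·14 = 238 = 1·121 + 117, so x = 117.
Check: φ(117) = 57·117 + 8 = 6677 = 55·121 + 22 ≡ 22 (mod 121).

117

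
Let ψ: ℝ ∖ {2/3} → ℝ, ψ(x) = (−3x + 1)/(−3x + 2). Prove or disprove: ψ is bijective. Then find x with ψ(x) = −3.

If ψ(x) = 1, cross-multiplying gives −3(−3x + 1) = −3(−3x + 2), which simplifies to −3 = −6 — false.  So 1 has no preimage and ψ is not surjective.
Thus ψ is not bijective.
Solving ψ(x) = −3: cross-multiplying gives −3x + 1 = −3(−3x + 2), which rearranges to −12x = −7, so x = 7/12.

7/12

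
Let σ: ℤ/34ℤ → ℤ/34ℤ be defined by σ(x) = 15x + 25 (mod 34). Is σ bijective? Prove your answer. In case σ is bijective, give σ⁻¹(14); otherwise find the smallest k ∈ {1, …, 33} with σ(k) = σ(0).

If σ(a) = σ(b), then 15a ≡ 15b (mod 34). Because gcd(15, 34) = 1, we may cancel 15 to get a ≡ b (mod 34).
We now compute 15⁻¹ mod 34 explicitly. Euclid's algorithm: 34 = 2·15 + 4, 15 = 3·4 + 3, 4 = 1·3 + 1; back-substituting gives 1 = 25·15 − 11·34, so 15⁻¹ ≡ 25 (mod 34).
For any y ∈ ℤ/34ℤ, x = 25(y − 25) mod 34 satisfies σ(x) = 15·25(y − 25) + 25 ≡ y (since 15·25 ≡ 1 mod 34). So every y has a preimage.
Hence σ is bijective.
Since σ is bijective, we compute σ⁻¹(14): solve 15x + 25 ≡ 14 (mod 34), i.e. 15x ≡ 23 (mod 34).
Multiplying by 15⁻¹ = 25 gives x ≡ 25·23 = 575 = 16·34 + 31 ≡ 31 (mod 34).
Check: σ(31) = 15·31 + 25 = 490 = 14·34 + 14 ≡ 14 (mod 34).

31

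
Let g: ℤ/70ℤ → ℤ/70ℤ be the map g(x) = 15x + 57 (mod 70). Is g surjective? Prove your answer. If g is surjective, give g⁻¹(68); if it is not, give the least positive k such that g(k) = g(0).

Since gcd(15, 70) = 5, we have 15x ≡ 0 (mod 5) for all x, so g(x) ≡ 2 (mod 5).
But 0 ≢ 2 (mod 5), so 0 ∈ ℤ/70ℤ has no preimage. Thus g is not surjective.
Since g is not surjective, we find the least positive k with g(k) = g(0): this means 15k ≡ 0 (mod 70), i.e. 70 ∣ 15k. Since gcd(15, 70) = 5, dividing through by 5 this holds exactly when 14 ∣ 3k, and as gcd(3, 14) = 1, exactly when 14 ∣ k.
The smallest positive such k is 14.

14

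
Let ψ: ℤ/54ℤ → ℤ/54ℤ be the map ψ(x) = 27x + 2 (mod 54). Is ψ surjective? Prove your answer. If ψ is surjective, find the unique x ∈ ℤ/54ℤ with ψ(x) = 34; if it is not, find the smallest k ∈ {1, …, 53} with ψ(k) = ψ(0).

Recall: ψ is surjective if every y in the codomain equals ψ(x) for some x in the domain.
Since gcd(27, 54) = 27, we have 27x ≡ 0 (mod 27) for all x, so ψ(x) ≡ 2 (mod 27).
But 0 ≢ 2 (mod 27), so 0 ∈ ℤ/54ℤ has no preimage. Therefore ψ is not surjective.
Since ψ is not surjective, we find the least positive k with ψ(k) = ψ(0): this means 27k ≡ 0 (mod 54), i.e. 54 ∣ 27k. Since gcd(27, 54) = 27, dividing through by 27 this holds exactly when 2 ∣ k.
The smallest positive such k is 2.

2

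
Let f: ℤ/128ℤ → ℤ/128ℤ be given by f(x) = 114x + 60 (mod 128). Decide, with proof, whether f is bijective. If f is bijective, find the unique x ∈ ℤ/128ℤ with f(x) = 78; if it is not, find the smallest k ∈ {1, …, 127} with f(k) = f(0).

64

We have gcd(114, 128) = 2 > 1. Taking u = 0 and v = 64: f(0) = 60 and f(64) = 114·64 + 60 = 7356 ≡ 60 (mod 128).
So f(0) = f(64) while 0 ≠ 64, thus f is not injective, hence not bijective.
Since f is not bijective, we find the least positive k with f(k) = f(0): this means 114k ≡ 0 (mod 128), i.e. 128 ∣ 114k. Since gcd(114, 128) = 2, dividing through by 2 this holds exactly when 64 ∣ 57k, and as gcd(57, 64) = 1, exactly when 64 ∣ k.
The smallest positive such k is 64.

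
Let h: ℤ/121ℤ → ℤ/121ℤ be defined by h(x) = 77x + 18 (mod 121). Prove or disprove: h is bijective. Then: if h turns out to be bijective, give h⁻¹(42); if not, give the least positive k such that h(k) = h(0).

11

Recall: h is injective if h(a) = h(b) implies a = b.
We have gcd(77, 121) = 11 > 1. Taking a = 0 and b = 11: h(0) = 18 and h(11) = 77·11 + 18 = 865 ≡ 18 (mod 121).
So h(0) = h(11) while 0 ≠ 11, so h is not injective, hence not bijective.
Since h is not bijective, we find the least positive k with h(k) = h(0): this means 77k ≡ 0 (mod 121), i.e. 121 ∣ 77k. Since gcd(77, 121) = 11, dividing through by 11 this holds exactly when 11 ∣ 7k, and as gcd(7, 11) = 1, exactly when 11 ∣ k.
The smallest positive such k is 11.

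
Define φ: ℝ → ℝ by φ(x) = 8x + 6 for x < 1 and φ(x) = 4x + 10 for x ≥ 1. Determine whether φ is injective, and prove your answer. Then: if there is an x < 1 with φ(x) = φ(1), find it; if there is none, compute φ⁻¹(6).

0

Both pieces are strictly increasing (slopes 8 and 4), so each is injective on its own interval.
The left piece maps (−∞, 1) onto (−∞, 14); the right piece maps [1, ∞) onto [14, ∞).
These images are disjoint, so no value is attained by both pieces. Therefore φ is injective.
Because the two images are disjoint, no x < 1 has φ(x) = φ(1), so we compute φ⁻¹(6): 6 lies in (−∞, 14), so solve 8x + 6 = 6: x = (6 − 6)/8 = 0.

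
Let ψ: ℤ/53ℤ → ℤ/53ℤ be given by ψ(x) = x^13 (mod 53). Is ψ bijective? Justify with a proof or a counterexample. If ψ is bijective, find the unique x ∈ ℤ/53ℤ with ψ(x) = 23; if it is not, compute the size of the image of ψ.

5

ψ(2): Repeated squaring mod 53: 2^1 ≡ 2, 2^2 ≡ 2² = 4, 2^4 ≡ 4² = 16, 2^8 ≡ 16² = 256 ≡ 44. Since 13 = 8 + 4 + 1, 2^13 ≡ 44·16·2: 44·16 = 704 ≡ 15, then 15·2 = 30. So 2^13 ≡ 30 (mod 53).
ψ(3): Repeated squaring mod 53: 3^1 ≡ 3, 3^2 ≡ 3² = 9, 3^4 ≡ 9² = 81 ≡ 28, 3^8 ≡ 28² = 784 ≡ 42. Since 13 = 8 + 4 + 1, 3^13 ≡ 42·28·3: 42·28 = 1176 ≡ 10, then 10·3 = 30. So 3^13 ≡ 30 (mod 53).
So ψ(2) = ψ(3) = 30 while 2 ≠ 3, therefore ψ is not injective, hence not bijective.
Since ψ is not bijective, we determine |image(ψ)|. Computing x^13 mod 53 for each x (by repeated squaring, reducing mod 53 at every step), the values ψ(0), ψ(1), …, ψ(52) are: 0, 1, 30, 30, 52, 23, 52, 52, 23, 52, 1, 52, 23, 1, 23, 1, 1, 52, 23, 30, 30, 23, 23, 23, 1, 52, 30, 23, 1, 52, 30, 30, 30, 23, 23, 30, 1, 52, 52, 30, 52, 30, 1, 52, 1, 30, 1, 1, 30, 1, 23, 23, 52.
The distinct values are {0, 1, 23, 30, 52}; there are 5 of them.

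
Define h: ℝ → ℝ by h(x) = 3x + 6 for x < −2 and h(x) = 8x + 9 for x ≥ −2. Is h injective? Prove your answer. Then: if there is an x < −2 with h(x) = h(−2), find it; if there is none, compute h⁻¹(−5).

Both pieces are strictly increasing (slopes 3 and 8), so each is injective on its own interval.
The left piece maps (−∞, −2) onto (−∞, 0); the right piece maps [−2, ∞) onto [−7, ∞).
These images overlap. In particular h(−2) = −7 (right piece), and solving 3x + 6 = −7 on the left piece gives x = −13/3 < −2.
So h(−13/3) = h(−2) with −13/3 ≠ −2, and h is not injective. This x = −13/3 is the requested value below −2.

-13/3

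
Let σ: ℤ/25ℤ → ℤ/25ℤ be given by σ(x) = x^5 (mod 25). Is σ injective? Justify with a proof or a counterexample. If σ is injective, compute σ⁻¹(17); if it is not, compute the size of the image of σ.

σ(0) = 0^5 = 0.
σ(5): Repeated squaring mod 25: 5^1 ≡ 5, 5^2 ≡ 5² = 25 ≡ 0, 5^4 ≡ 0² = 0. Since 5 = 4 + 1, 5^5 ≡ 0·5: 0·5 = 0. So 5^5 ≡ 0 (mod 25).
So σ(0) = σ(5) = 0 while 0 ≠ 5, so σ is not injective.
Since σ is not injective, we determine |image(σ)|. Computing x^5 mod 25 for each x (by repeated squaring, reducing mod 25 at every step), the values σ(0), σ(1), …, σ(24) are: 0, 1, 7, 18, 24, 0, 1, 7, 18, 24, 0, 1, 7, 18, 24, 0, 1, 7, 18, 24, 0, 1, 7, 18, 24.
The distinct values are {0, 1, 7, 18, 24}; there are 5 of them.

5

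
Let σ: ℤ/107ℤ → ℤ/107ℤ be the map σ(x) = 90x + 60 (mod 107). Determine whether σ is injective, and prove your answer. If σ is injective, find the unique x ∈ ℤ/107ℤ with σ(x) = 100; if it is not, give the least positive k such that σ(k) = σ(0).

48

Recall that injectivity means: for all s, t in the domain, σ(s) = σ(t) implies s = t.
If σ(s) = σ(t), then 90s ≡ 90t (mod 107). Because gcd(90, 107) = 1, we may cancel 90 to get s ≡ t (mod 107).
Therefore σ is injective.
We now compute 90⁻¹ mod 107 explicitly. Euclid's algorithm: 107 = 1·90 + 17, 90 = 5·17 + 5, 17 = 3·5 + 2, 5 = 2·2 + 1; back-substituting gives 1 = 44·90 − 37·107, so 90⁻¹ ≡ 44 (mod 107).
Since σ is injective, we compute σ⁻¹(100): solve 90x + 60 ≡ 100 (mod 107), i.e. 90x ≡ 40 (mod 107).
Multiplying by 90⁻¹ = 44 gives x ≡ 44·40 = 1760 = 16·107 + 48 ≡ 48 (mod 107).
Check: σ(48) = 90·48 + 60 = 4380 = 40·107 + 100 ≡ 100 (mod 107).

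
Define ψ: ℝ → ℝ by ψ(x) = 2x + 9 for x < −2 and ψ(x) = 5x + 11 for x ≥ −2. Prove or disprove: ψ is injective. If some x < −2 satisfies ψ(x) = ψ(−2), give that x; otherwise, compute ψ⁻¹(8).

Both pieces are strictly increasing (slopes 2 and 5), so each is injective on its own interval.
The left piece maps (−∞, −2) onto (−∞, 5); the right piece maps [−2, ∞) onto [1, ∞).
These images overlap. In particular ψ(−2) = 1 (right piece), and solving 2x + 9 = 1 on the left piece gives x = −4 < −2.
So ψ(−4) = ψ(−2) with −4 ≠ −2, and ψ is not injective. This x = −4 is the requested value below −2.

-4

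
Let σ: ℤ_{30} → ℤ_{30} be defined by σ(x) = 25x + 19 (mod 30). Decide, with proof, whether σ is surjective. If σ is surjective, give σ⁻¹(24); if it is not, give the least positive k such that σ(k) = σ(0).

Since gcd(25, 30) = 5, we have 25x ≡ 0 (mod 5) for all x, so σ(x) ≡ 4 (mod 5).
But 0 ≢ 4 (mod 5), so 0 ∈ ℤ_{30} has no preimage. Therefore σ is not surjective.
Since σ is not surjective, we find the least positive k with σ(k) = σ(0): this means 25k ≡ 0 (mod 30), i.e. 30 ∣ 25k. Since gcd(25, 30) = 5, dividing through by 5 this holds exactly when 6 ∣ 5k, and as gcd(5, 6) = 1, exactly when 6 ∣ k.
The smallest positive such k is 6.

6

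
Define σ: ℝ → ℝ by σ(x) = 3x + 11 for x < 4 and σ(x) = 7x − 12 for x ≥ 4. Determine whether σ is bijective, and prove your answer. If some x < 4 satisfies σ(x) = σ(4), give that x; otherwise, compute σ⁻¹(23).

Both pieces are strictly increasing (slopes 3 and 7), so each is injective on its own interval.
The left piece maps (−∞, 4) onto (−∞, 23); the right piece maps [4, ∞) onto [16, ∞).
These images overlap. In particular σ(4) = 16 (right piece), and solving 3x + 11 = 16 on the left piece gives x = 5/3 < 4.
So σ(5/3) = σ(4) with 5/3 ≠ 4, and σ is not injective, hence not bijective. This x = 5/3 is the requested value below 4.

5/3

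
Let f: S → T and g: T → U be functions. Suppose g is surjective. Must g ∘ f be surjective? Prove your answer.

No. Take S = {0}, T = U = {0, 1, 2, 3}, f(0) = 0, and g = identity (surjective).
Then (g ∘ f)(0) = 0, and 3 ∈ U has no preimage under g ∘ f, so g ∘ f is not surjective.

not surjective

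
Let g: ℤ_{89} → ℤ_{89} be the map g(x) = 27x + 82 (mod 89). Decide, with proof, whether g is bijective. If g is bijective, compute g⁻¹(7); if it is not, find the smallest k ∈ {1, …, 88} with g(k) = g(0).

By definition, g is injective when g(x_1) = g(x_2) forces x_1 = x_2.
If g(x_1) = g(x_2), then 27x_1 ≡ 27x_2 (mod 89). Because gcd(27, 89) = 1, we may cancel 27 to get x_1 ≡ x_2 (mod 89).
We now compute 27⁻¹ mod 89 explicitly. Euclid's algorithm: 89 = 3·27 + 8, 27 = 3·8 + 3, 8 = 2·3 + 2, 3 = 1·2 + 1; back-substituting gives 1 = 33·27 − 10·89, so 27⁻¹ ≡ 33 (mod 89).
Then y ↦ 33(y − 82) is a two-sided inverse to g, so every y ∈ ℤ_{89} has a preimage.
So g is bijective.
Since g is bijective, we compute g⁻¹(7): solve 27x + 82 ≡ 7 (mod 89), i.e. 27x ≡ 14 (mod 89).
Multiplying by 27⁻¹ = 33 gives x ≡ 33·14 = 462 = 5·89 + 17 ≡ 17 (mod 89).
Check: g(17) = 27·17 + 82 = 541 = 6·89 + 7 ≡ 7 (mod 89).

17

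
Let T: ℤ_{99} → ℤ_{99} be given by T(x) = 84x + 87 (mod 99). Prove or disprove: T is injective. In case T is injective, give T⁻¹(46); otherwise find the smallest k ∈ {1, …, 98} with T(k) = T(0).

We have gcd(84, 99) = 3 > 1. Taking a = 0 and b = 33: T(0) = 87 and T(33) = 84·33 + 87 = 2859 ≡ 87 (mod 99).
So T(0) = T(33) while 0 ≠ 33, so T is not injective.
Since T is not injective, we find the least positive k with T(k) = T(0): this means 84k ≡ 0 (mod 99), i.e. 99 ∣ 84k. Since gcd(84, 99) = 3, dividing through by 3 this holds exactly when 33 ∣ 28k, and as gcd(28, 33) = 1, exactly when 33 ∣ k.
The smallest positive such k is 33.

33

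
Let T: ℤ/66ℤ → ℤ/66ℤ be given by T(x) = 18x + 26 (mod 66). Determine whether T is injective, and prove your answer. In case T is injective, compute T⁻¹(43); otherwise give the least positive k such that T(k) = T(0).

We have gcd(18, 66) = 6 > 1. Taking u = 0 and v = 11: T(0) = 26 and T(11) = 18·11 + 26 = 224 ≡ 26 (mod 66).
So T(0) = T(11) while 0 ≠ 11, hence T is not injective.
Since T is not injective, we find the least positive k with T(k) = T(0): this means 18k ≡ 0 (mod 66), i.e. 66 ∣ 18k. Since gcd(18, 66) = 6, dividing through by 6 this holds exactly when 11 ∣ 3k, and as gcd(3, 11) = 1, exactly when 11 ∣ k.
The smallest positive such k is 11.

11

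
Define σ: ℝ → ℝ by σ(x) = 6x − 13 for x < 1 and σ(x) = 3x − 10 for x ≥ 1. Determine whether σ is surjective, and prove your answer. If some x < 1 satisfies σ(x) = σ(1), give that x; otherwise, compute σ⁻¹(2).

Both pieces are strictly increasing (slopes 6 and 3), so each is injective on its own interval.
The left piece maps (−∞, 1) onto (−∞, −7); the right piece maps [1, ∞) onto [−7, ∞).
These images together cover ℝ, so σ is surjective.
Because the two images are disjoint, no x < 1 has σ(x) = σ(1), so we compute σ⁻¹(2): 2 lies in [−7, ∞), so solve 3x − 10 = 2: x = (2 + 10)/3 = 4.

4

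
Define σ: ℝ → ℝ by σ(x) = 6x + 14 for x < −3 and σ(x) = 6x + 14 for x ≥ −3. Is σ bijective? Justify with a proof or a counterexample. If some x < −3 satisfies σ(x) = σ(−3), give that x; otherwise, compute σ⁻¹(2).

-2

Both pieces are strictly increasing (slopes 6 and 6), so each is injective on its own interval.
The left piece maps (−∞, −3) onto (−∞, −4); the right piece maps [−3, ∞) onto [−4, ∞).
Since −4 = −4, the images partition ℝ: σ is injective and surjective, hence bijective.
Because the two images are disjoint, no x < −3 has σ(x) = σ(−3), so we compute σ⁻¹(2): 2 lies in [−4, ∞), so solve 6x + 14 = 2: x = (2 − 14)/6 = −2.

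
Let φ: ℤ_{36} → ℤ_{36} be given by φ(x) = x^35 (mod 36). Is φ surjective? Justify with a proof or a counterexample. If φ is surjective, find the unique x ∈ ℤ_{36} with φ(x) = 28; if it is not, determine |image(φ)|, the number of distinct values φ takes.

φ(0) = 0^35 = 0.
φ(6): Repeated squaring mod 36: 6^1 ≡ 6, 6^2 ≡ 6² = 36 ≡ 0, 6^4 ≡ 0² = 0, 6^8 ≡ 0² = 0, 6^16 ≡ 0² = 0, 6^32 ≡ 0² = 0. Since 35 = 32 + 2 + 1, 6^35 ≡ 0·0·6: 0·0 = 0, then 0·6 = 0. So 6^35 ≡ 0 (mod 36).
So φ(0) = φ(6) = 0 while 0 ≠ 6, therefore φ is not injective.
A non-injective map from the 36-element set ℤ_{36} to itself takes at most 35 distinct values, so it cannot be surjective. Therefore φ is not surjective.
Since φ is not surjective, we determine |image(φ)|. Computing x^35 mod 36 for each x (by repeated squaring, reducing mod 36 at every step), the values φ(0), φ(1), …, φ(35) are: 0, 1, 32, 27, 16, 29, 0, 31, 8, 9, 28, 23, 0, 25, 20, 27, 4, 17, 0, 19, 32, 9, 16, 11, 0, 13, 8, 27, 28, 5, 0, 7, 20, 9, 4, 35.
The distinct values are {0, 1, 4, 5, 7, 8, 9, 11, 13, 16, 17, 19, 20, 23, 25, 27, 28, 29, 31, 32, 35}; there are 21 of them.

21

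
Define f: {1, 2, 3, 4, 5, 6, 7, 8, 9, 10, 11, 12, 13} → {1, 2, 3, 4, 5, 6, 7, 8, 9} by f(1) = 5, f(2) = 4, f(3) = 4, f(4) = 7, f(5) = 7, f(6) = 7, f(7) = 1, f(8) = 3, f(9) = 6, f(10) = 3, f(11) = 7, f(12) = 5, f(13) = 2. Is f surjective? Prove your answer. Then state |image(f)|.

No element maps to 8, so f is not surjective.
The image of f is {1, 2, 3, 4, 5, 6, 7}, which has 7 elements.

7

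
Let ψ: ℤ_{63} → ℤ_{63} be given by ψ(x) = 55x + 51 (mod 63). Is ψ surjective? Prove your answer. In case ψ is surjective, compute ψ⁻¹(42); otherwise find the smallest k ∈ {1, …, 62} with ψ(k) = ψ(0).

Recall: surjectivity means every element of the codomain has a preimage under ψ.
Since gcd(55, 63) = 1, 55 is invertible modulo 63. Euclid's algorithm: 63 = 1·55 + 8, 55 = 6·8 + 7, 8 = 1·7 + 1; back-substituting gives 1 = 55·55 − 48·63, so 55⁻¹ ≡ 55 (mod 63).
Then y ↦ 55(y − 51) is a two-sided inverse to ψ, so every y ∈ ℤ_{63} has a preimage.
Thus ψ is surjective.
Since ψ is surjective, we find ψ⁻¹(42): we need 55x ≡ 42 − 51 ≡ 54 (mod 63). Using 55⁻¹ = 55: x ≡ 55·54 = 2970 = 47·63 + 9, so x = 9.
Check: ψ(9) = 55·9 + 51 = 546 = 8·63 + 42 ≡ 42 (mod 63).

9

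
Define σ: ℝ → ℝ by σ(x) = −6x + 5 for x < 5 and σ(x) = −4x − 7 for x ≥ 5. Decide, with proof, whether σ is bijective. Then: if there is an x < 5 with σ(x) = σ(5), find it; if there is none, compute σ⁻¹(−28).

Both pieces are strictly decreasing (slopes −6 and −4), so each is injective on its own interval.
The left piece maps (−∞, 5) onto (−25, ∞); the right piece maps [5, ∞) onto (−∞, −27].
The images leave a gap (−25 has no preimage), so σ is not surjective, hence not bijective.
Because the two images are disjoint, no x < 5 has σ(x) = σ(5), so we compute σ⁻¹(−28): −28 lies in (−∞, −27], so solve −4x − 7 = −28: x = (−28 + 7)/(−4) = 21/4.

21/4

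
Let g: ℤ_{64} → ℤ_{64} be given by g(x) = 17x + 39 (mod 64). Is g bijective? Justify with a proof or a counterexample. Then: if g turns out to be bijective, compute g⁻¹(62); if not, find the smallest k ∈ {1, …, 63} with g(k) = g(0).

39

If g(x_1) = g(x_2), then 17x_1 ≡ 17x_2 (mod 64). Because gcd(17, 64) = 1, we may cancel 17 to get x_1 ≡ x_2 (mod 64).
We now compute 17⁻¹ mod 64 explicitly. Euclid's algorithm: 64 = 3·17 + 13, 17 = 1·13 + 4, 13 = 3·4 + 1; back-substituting gives 1 = 49·17 − 13·64, so 17⁻¹ ≡ 49 (mod 64).
Then y ↦ 49(y − 39) is a two-sided inverse to g, so every y ∈ ℤ_{64} has a preimage.
So g is bijective.
Since g is bijective, we find g⁻¹(62): we need 17x ≡ 62 − 39 ≡ 23 (mod 64). Using 17⁻¹ = 49: x ≡ 49·23 = 1127 = 17·64 + 39, so x = 39.
Check: g(39) = 17·39 + 39 = 702 = 10·64 + 62 ≡ 62 (mod 64).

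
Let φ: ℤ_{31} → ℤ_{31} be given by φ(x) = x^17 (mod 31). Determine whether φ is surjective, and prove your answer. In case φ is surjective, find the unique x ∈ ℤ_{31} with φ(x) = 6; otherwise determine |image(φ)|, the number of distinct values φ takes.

26

Since 31 is prime, the nonzero elements of ℤ_{31} form a cyclic group of order 30.
As gcd(17, 30) = 1, raising to the 17th power is a bijection on this group: if a^17 ≡ b^17 then (ab^{−1})^17 = 1, and the only element of order dividing gcd(17, 30) = 1 is 1, so a = b.
With φ(0) = 0 this makes φ injective on all of ℤ_{31}, hence bijective (finite equal-size domain and codomain). In particular φ is surjective.
Since φ is surjective, we find the preimage of 6. The inverse of x ↦ x^17 on (ℤ_{31})^× is x ↦ x^23, because 17·23 = 391 = 13·30 + 1 ≡ 1 (mod 30) and x^{30} = 1 for x ≠ 0 (Fermat). So φ⁻¹(6) = 6^23 mod 31.
Repeated squaring mod 31: 6^1 ≡ 6, 6^2 ≡ 6² = 36 ≡ 5, 6^4 ≡ 5² = 25, 6^8 ≡ 25² = 625 ≡ 5, 6^16 ≡ 5² = 25. Since 23 = 16 + 4 + 2 + 1, 6^23 ≡ 25·25·5·6: 25·25 = 625 ≡ 5, then 5·5 = 25, then 25·6 = 150 ≡ 26. So 6^23 ≡ 26 (mod 31).
Hence φ⁻¹(6) = 26.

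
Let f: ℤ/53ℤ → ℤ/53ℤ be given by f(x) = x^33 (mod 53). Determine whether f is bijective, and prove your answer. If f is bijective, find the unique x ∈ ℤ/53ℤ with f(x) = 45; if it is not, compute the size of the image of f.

41

Since 53 is prime, the nonzero elements of ℤ/53ℤ form a cyclic group of order 52.
As gcd(33, 52) = 1, raising to the 33rd power is a bijection on this group: if s^33 ≡ t^33 then (st^{−1})^33 = 1, and the only element of order dividing gcd(33, 52) = 1 is 1, so s = t.
With f(0) = 0 this makes f injective on all of ℤ/53ℤ, hence bijective (finite equal-size domain and codomain). In particular f is bijective.
Since f is bijective, we find the preimage of 45. The inverse of x ↦ x^33 on (ℤ/53ℤ)^× is x ↦ x^41, because 33·41 = 1353 = 26·52 + 1 ≡ 1 (mod 52) and x^{52} = 1 for x ≠ 0 (Fermat). So f⁻¹(45) = 45^41 mod 53.
Repeated squaring mod 53: 45^1 ≡ 45, 45^2 ≡ 45² = 2025 ≡ 11, 45^4 ≡ 11² = 121 ≡ 15, 45^8 ≡ 15² = 225 ≡ 13, 45^16 ≡ 13² = 169 ≡ 10, 45^32 ≡ 10² = 100 ≡ 47. Since 41 = 32 + 8 + 1, 45^41 ≡ 47·13·45: 47·13 = 611 ≡ 28, then 28·45 = 1260 ≡ 41. So 45^41 ≡ 41 (mod 53).
Hence f⁻¹(45) = 41.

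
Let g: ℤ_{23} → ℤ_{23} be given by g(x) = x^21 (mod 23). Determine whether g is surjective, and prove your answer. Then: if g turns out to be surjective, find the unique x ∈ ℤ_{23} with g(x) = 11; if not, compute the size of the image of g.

Since 23 is prime, the nonzero elements of ℤ_{23} form a cyclic group of order 22.
As gcd(21, 22) = 1, raising to the 21st power is a bijection on this group: if s^21 ≡ t^21 then (st^{−1})^21 = 1, and the only element of order dividing gcd(21, 22) = 1 is 1, so s = t.
With g(0) = 0 this makes g injective on all of ℤ_{23}, hence bijective (finite equal-size domain and codomain). In particular g is surjective.
Since g is surjective, we find the preimage of 11. The inverse of x ↦ x^21 on (ℤ_{23})^× is x ↦ x^21, because 21·21 = 441 = 20·22 + 1 ≡ 1 (mod 22) and x^{22} = 1 for x ≠ 0 (Fermat). So g⁻¹(11) = 11^21 mod 23.
Repeated squaring mod 23: 11^1 ≡ 11, 11^2 ≡ 11² = 121 ≡ 6, 11^4 ≡ 6² = 36 ≡ 13, 11^8 ≡ 13² = 169 ≡ 8, 11^16 ≡ 8² = 64 ≡ 18. Since 21 = 16 + 4 + 1, 11^21 ≡ 18·13·11: 18·13 = 234 ≡ 4, then 4·11 = 44 ≡ 21. So 11^21 ≡ 21 (mod 23).
Hence g⁻¹(11) = 21.

21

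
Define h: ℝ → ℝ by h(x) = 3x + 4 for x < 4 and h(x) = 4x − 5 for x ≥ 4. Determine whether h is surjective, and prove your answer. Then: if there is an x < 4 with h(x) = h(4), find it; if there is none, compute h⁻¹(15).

7/3

Both pieces are strictly increasing (slopes 3 and 4), so each is injective on its own interval.
The left piece maps (−∞, 4) onto (−∞, 16); the right piece maps [4, ∞) onto [11, ∞).
The union (−∞, 16) ∪ [11, ∞) covers ℝ, so h is surjective.
For the follow-up: the images overlap, so an x < 4 with h(x) = h(4) exists. h(4) = 11; solving 3x + 4 = 11 for x < 4 gives x = (11 − 4)/3 = 7/3.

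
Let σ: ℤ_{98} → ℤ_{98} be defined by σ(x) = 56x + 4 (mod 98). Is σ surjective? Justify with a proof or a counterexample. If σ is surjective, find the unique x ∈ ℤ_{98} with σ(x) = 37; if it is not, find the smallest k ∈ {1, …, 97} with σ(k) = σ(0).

7

Since gcd(56, 98) = 14, we have 56x ≡ 0 (mod 14) for all x, so σ(x) ≡ 4 (mod 14).
But 0 ≢ 4 (mod 14), so 0 ∈ ℤ_{98} has no preimage. Hence σ is not surjective.
Since σ is not surjective, we find the least positive k with σ(k) = σ(0): this means 56k ≡ 0 (mod 98), i.e. 98 ∣ 56k. Since gcd(56, 98) = 14, dividing through by 14 this holds exactly when 7 ∣ 4k, and as gcd(4, 7) = 1, exactly when 7 ∣ k.
The smallest positive such k is 7.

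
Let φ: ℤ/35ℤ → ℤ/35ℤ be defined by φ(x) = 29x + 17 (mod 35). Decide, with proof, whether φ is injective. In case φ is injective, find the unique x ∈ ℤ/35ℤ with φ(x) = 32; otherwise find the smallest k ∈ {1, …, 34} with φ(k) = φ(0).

15

If φ(x_1) = φ(x_2), then 29x_1 ≡ 29x_2 (mod 35). Because gcd(29, 35) = 1, we may cancel 29 to get x_1 ≡ x_2 (mod 35).
Hence φ is injective.
We now compute 29⁻¹ mod 35 explicitly. Euclid's algorithm: 35 = 1·29 + 6, 29 = 4·6 + 5, 6 = 1·5 + 1; back-substituting gives 1 = 29·29 − 24·35, so 29⁻¹ ≡ 29 (mod 35).
Since φ is injective, we compute φ⁻¹(32): solve 29x + 17 ≡ 32 (mod 35), i.e. 29x ≡ 15 (mod 35).
Multiplying by 29⁻¹ = 29 gives x ≡ 29·15 = 435 = 12·35 + 15 ≡ 15 (mod 35).
Check: φ(15) = 29·15 + 17 = 452 = 12·35 + 32 ≡ 32 (mod 35).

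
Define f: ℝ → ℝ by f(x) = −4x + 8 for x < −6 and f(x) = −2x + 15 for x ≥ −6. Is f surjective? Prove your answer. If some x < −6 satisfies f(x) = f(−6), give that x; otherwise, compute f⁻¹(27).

-6

Both pieces are strictly decreasing (slopes −4 and −2), so each is injective on its own interval.
The left piece maps (−∞, −6) onto (32, ∞); the right piece maps [−6, ∞) onto (−∞, 27].
The union (32, ∞) ∪ (−∞, 27] omits the interval between 32 and 27; in particular 32 has no preimage. So f is not surjective.
Because the two images are disjoint, no x < −6 has f(x) = f(−6), so we compute f⁻¹(27): 27 lies in (−∞, 27], so solve −2x + 15 = 27: x = (27 − 15)/(−2) = −6.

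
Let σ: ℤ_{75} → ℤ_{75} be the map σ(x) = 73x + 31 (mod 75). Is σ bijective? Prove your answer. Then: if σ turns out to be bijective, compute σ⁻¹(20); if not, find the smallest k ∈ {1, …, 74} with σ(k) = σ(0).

43

By definition, σ is injective when σ(u) = σ(v) forces u = v.
Suppose σ(u) = σ(v) in ℤ_{75}. Then 73u + 31 ≡ 73v + 31 (mod 75), thus 73(u − v) ≡ 0 (mod 75).
Since gcd(73, 75) = 1, 73 is invertible modulo 75, thus u − v ≡ 0 (mod 75), i.e. u = v.
We now compute 73⁻¹ mod 75 explicitly. Euclid's algorithm: 75 = 1·73 + 2, 73 = 36·2 + 1; back-substituting gives 1 = 37·73 − 36·75, so 73⁻¹ ≡ 37 (mod 75).
Then y ↦ 37(y − 31) is a two-sided inverse to σ, so every y ∈ ℤ_{75} has a preimage.
Thus σ is bijective.
Since σ is bijective, we find σ⁻¹(20): we need 73x ≡ 20 − 31 ≡ 64 (mod 75). Using 73⁻¹ = 37: x ≡ 37·64 = 2368 = 31·75 + 43, so x = 43.
Check: σ(43) = 73·43 + 31 = 3170 = 42·75 + 20 ≡ 20 (mod 75).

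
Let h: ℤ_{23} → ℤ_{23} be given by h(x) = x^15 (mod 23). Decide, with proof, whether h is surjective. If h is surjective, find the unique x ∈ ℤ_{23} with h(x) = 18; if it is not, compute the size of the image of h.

13

Since 23 is prime, the nonzero elements of ℤ_{23} form a cyclic group of order 22.
As gcd(15, 22) = 1, raising to the 15th power is a bijection on this group: if a^15 ≡ b^15 then (ab^{−1})^15 = 1, and the only element of order dividing gcd(15, 22) = 1 is 1, so a = b.
With h(0) = 0 this makes h injective on all of ℤ_{23}, hence bijective (finite equal-size domain and codomain). In particular h is surjective.
Since h is surjective, we find the preimage of 18. The inverse of x ↦ x^15 on (ℤ_{23})^× is x ↦ x^3, because 15·3 = 45 = 2·22 + 1 ≡ 1 (mod 22) and x^{22} = 1 for x ≠ 0 (Fermat). So h⁻¹(18) = 18^3 mod 23.
Repeated squaring mod 23: 18^1 ≡ 18, 18^2 ≡ 18² = 324 ≡ 2. Since 3 = 2 + 1, 18^3 ≡ 2·18: 2·18 = 36 ≡ 13. So 18^3 ≡ 13 (mod 23).
Hence h⁻¹(18) = 13.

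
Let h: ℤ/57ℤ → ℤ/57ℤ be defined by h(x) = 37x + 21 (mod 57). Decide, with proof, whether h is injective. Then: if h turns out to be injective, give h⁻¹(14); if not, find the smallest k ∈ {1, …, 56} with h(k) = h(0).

Recall that injectivity means: for all a, b in the domain, h(a) = h(b) implies a = b.
Suppose h(a) = h(b) in ℤ/57ℤ. Then 37a + 21 ≡ 37b + 21 (mod 57), hence 37(a − b) ≡ 0 (mod 57).
Since gcd(37, 57) = 1, 37 is invertible modulo 57, thus a − b ≡ 0 (mod 57), i.e. a = b.
Hence h is injective.
We now compute 37⁻¹ mod 57 explicitly. Euclid's algorithm: 57 = 1·37 + 20, 37 = 1·20 + 17, 20 = 1·17 + 3, 17 = 5·3 + 2, 3 = 1·2 + 1; back-substituting gives 1 = 37·37 − 24·57, so 37⁻¹ ≡ 37 (mod 57).
Since h is injective, we compute h⁻¹(14): solve 37x + 21 ≡ 14 (mod 57), i.e. 37x ≡ 50 (mod 57).
Multiplying by 37⁻¹ = 37 gives x ≡ 37·50 = 1850 = 32·57 + 26 ≡ 26 (mod 57).
Check: h(26) = 37·26 + 21 = 983 = 17·57 + 14 ≡ 14 (mod 57).

26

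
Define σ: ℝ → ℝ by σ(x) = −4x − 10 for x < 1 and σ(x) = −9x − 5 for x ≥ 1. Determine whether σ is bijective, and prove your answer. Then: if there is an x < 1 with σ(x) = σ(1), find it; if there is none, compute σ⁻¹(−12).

Both pieces are strictly decreasing (slopes −4 and −9), so each is injective on its own interval.
The left piece maps (−∞, 1) onto (−14, ∞); the right piece maps [1, ∞) onto (−∞, −14].
Since −14 = −14, the images partition ℝ: σ is injective and surjective, hence bijective.
Because the two images are disjoint, no x < 1 has σ(x) = σ(1), so we compute σ⁻¹(−12): −12 lies in (−14, ∞), so solve −4x − 10 = −12: x = (−12 + 10)/(−4) = 1/2.

1/2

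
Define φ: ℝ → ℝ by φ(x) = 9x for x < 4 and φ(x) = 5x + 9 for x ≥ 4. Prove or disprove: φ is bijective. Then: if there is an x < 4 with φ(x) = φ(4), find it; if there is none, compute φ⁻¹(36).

29/9

Both pieces are strictly increasing (slopes 9 and 5), so each is injective on its own interval.
The left piece maps (−∞, 4) onto (−∞, 36); the right piece maps [4, ∞) onto [29, ∞).
These images overlap. In particular φ(4) = 29 (right piece), and solving 9x = 29 on the left piece gives x = 29/9 < 4.
So φ(29/9) = φ(4) with 29/9 ≠ 4, and φ is not injective, hence not bijective. This x = 29/9 is the requested value below 4.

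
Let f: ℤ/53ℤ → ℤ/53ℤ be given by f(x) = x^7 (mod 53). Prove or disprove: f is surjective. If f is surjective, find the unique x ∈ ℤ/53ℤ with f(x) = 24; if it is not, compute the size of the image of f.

46

Since 53 is prime, the nonzero elements of ℤ/53ℤ form a cyclic group of order 52.
As gcd(7, 52) = 1, raising to the 7th power is a bijection on this group: if u^7 ≡ v^7 then (uv^{−1})^7 = 1, and the only element of order dividing gcd(7, 52) = 1 is 1, so u = v.
With f(0) = 0 this makes f injective on all of ℤ/53ℤ, hence bijective (finite equal-size domain and codomain). In particular f is surjective.
Since f is surjective, we find the preimage of 24. The inverse of x ↦ x^7 on (ℤ/53ℤ)^× is x ↦ x^15, because 7·15 = 105 = 2·52 + 1 ≡ 1 (mod 52) and x^{52} = 1 for x ≠ 0 (Fermat). So f⁻¹(24) = 24^15 mod 53.
Repeated squaring mod 53: 24^1 ≡ 24, 24^2 ≡ 24² = 576 ≡ 46, 24^4 ≡ 46² = 2116 ≡ 49, 24^8 ≡ 49² = 2401 ≡ 16. Since 15 = 8 + 4 + 2 + 1, 24^15 ≡ 16·49·46·24: 16·49 = 784 ≡ 42, then 42·46 = 1932 ≡ 24, then 24·24 = 576 ≡ 46. So 24^15 ≡ 46 (mod 53).
Hence f⁻¹(24) = 46.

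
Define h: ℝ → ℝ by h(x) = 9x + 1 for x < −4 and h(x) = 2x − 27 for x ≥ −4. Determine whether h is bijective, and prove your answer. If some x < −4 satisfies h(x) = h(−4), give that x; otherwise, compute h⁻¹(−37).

-38/9

Both pieces are strictly increasing (slopes 9 and 2), so each is injective on its own interval.
The left piece maps (−∞, −4) onto (−∞, −35); the right piece maps [−4, ∞) onto [−35, ∞).
Since −35 = −35, the images partition ℝ: h is injective and surjective, hence bijective.
Because the two images are disjoint, no x < −4 has h(x) = h(−4), so we compute h⁻¹(−37): −37 lies in (−∞, −35), so solve 9x + 1 = −37: x = (−37 − 1)/9 = −38/9.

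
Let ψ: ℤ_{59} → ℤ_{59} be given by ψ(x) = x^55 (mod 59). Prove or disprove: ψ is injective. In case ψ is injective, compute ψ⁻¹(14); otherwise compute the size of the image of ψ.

50

Since 59 is prime, the nonzero elements of ℤ_{59} form a cyclic group of order 58.
As gcd(55, 58) = 1, raising to the 55th power is a bijection on this group: if a^55 ≡ b^55 then (ab^{−1})^55 = 1, and the only element of order dividing gcd(55, 58) = 1 is 1, so a = b.
With ψ(0) = 0 this makes ψ injective on all of ℤ_{59}, hence bijective (finite equal-size domain and codomain). In particular ψ is injective.
Since ψ is injective, we find the preimage of 14. The inverse of x ↦ x^55 on (ℤ_{59})^× is x ↦ x^19, because 55·19 = 1045 = 18·58 + 1 ≡ 1 (mod 58) and x^{58} = 1 for x ≠ 0 (Fermat). So ψ⁻¹(14) = 14^19 mod 59.
Repeated squaring mod 59: 14^1 ≡ 14, 14^2 ≡ 14² = 196 ≡ 19, 14^4 ≡ 19² = 361 ≡ 7, 14^8 ≡ 7² = 49, 14^16 ≡ 49² = 2401 ≡ 41. Since 19 = 16 + 2 + 1, 14^19 ≡ 41·19·14: 41·19 = 779 ≡ 12, then 12·14 = 168 ≡ 50. So 14^19 ≡ 50 (mod 59).
Hence ψ⁻¹(14) = 50.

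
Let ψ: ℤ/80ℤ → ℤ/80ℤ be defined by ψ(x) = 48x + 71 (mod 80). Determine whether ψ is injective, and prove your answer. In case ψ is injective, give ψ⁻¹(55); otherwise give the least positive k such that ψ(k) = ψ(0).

We have gcd(48, 80) = 16 > 1. Taking s = 0 and t = 5: ψ(0) = 71 and ψ(5) = 48·5 + 71 = 311 ≡ 71 (mod 80).
So ψ(0) = ψ(5) while 0 ≠ 5, thus ψ is not injective.
Since ψ is not injective, we find the least positive k with ψ(k) = ψ(0): this means 48k ≡ 0 (mod 80), i.e. 80 ∣ 48k. Since gcd(48, 80) = 16, dividing through by 16 this holds exactly when 5 ∣ 3k, and as gcd(3, 5) = 1, exactly when 5 ∣ k.
The smallest positive such k is 5.

5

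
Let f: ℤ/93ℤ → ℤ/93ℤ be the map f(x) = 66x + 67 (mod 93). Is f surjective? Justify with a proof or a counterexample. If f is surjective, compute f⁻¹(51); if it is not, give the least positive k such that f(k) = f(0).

Since gcd(66, 93) = 3, we have 66x ≡ 0 (mod 3) for all x, so f(x) ≡ 1 (mod 3).
But 0 ≢ 1 (mod 3), so 0 ∈ ℤ/93ℤ has no preimage. Therefore f is not surjective.
Since f is not surjective, we find the least positive k with f(k) = f(0): this means 66k ≡ 0 (mod 93), i.e. 93 ∣ 66k. Since gcd(66, 93) = 3, dividing through by 3 this holds exactly when 31 ∣ 22k, and as gcd(22, 31) = 1, exactly when 31 ∣ k.
The smallest positive such k is 31.

31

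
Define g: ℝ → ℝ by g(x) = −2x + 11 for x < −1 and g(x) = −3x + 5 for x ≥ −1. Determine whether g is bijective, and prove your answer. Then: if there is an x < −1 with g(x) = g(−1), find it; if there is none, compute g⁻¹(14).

-3/2

Both pieces are strictly decreasing (slopes −2 and −3), so each is injective on its own interval.
The left piece maps (−∞, −1) onto (13, ∞); the right piece maps [−1, ∞) onto (−∞, 8].
The images leave a gap (13 has no preimage), so g is not surjective, hence not bijective.
Because the two images are disjoint, no x < −1 has g(x) = g(−1), so we compute g⁻¹(14): 14 lies in (13, ∞), so solve −2x + 11 = 14: x = (14 − 11)/(−2) = −3/2.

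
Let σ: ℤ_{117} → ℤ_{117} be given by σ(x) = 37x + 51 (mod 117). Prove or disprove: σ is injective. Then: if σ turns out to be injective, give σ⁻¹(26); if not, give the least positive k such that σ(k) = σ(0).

Suppose σ(s) = σ(t) in ℤ_{117}. Then 37s + 51 ≡ 37t + 51 (mod 117), so 37(s − t) ≡ 0 (mod 117).
Since gcd(37, 117) = 1, 37 is invertible modulo 117, so s − t ≡ 0 (mod 117), i.e. s = t.
Hence σ is injective.
We now compute 37⁻¹ mod 117 explicitly. Euclid's algorithm: 117 = 3·37 + 6, 37 = 6·6 + 1; back-substituting gives 1 = 19·37 − 6·117, so 37⁻¹ ≡ 19 (mod 117).
Since σ is injective, we compute σ⁻¹(26): solve 37x + 51 ≡ 26 (mod 117), i.e. 37x ≡ 92 (mod 117).
Multiplying by 37⁻¹ = 19 gives x ≡ 19·92 = 1748 = 14·117 + 110 ≡ 110 (mod 117).
Check: σ(110) = 37·110 + 51 = 4121 = 35·117 + 26 ≡ 26 (mod 117).

110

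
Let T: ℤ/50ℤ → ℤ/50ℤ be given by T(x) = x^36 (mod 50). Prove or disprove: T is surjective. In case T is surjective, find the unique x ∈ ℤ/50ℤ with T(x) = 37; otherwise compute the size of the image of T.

12

T(1) = 1^36 = 1.
T(7): Repeated squaring mod 50: 7^1 ≡ 7, 7^2 ≡ 7² = 49, 7^4 ≡ 49² = 2401 ≡ 1, 7^8 ≡ 1² = 1, 7^16 ≡ 1² = 1, 7^32 ≡ 1² = 1. Since 36 = 32 + 4, 7^36 ≡ 1·1: 1·1 = 1. So 7^36 ≡ 1 (mod 50).
So T(1) = T(7) = 1 while 1 ≠ 7, thus T is not injective.
A non-injective map from the 50-element set ℤ/50ℤ to itself takes at most 49 distinct values, so it cannot be surjective. So T is not surjective.
Since T is not surjective, we determine |image(T)|. Computing x^36 mod 50 for each x (by repeated squaring, reducing mod 50 at every step), the values T(0), T(1), …, T(49) are: 0, 1, 36, 21, 46, 25, 6, 1, 6, 41, 0, 11, 16, 41, 36, 25, 16, 31, 26, 31, 0, 21, 46, 11, 26, 25, 26, 11, 46, 21, 0, 31, 26, 31, 16, 25, 36, 41, 16, 11, 0, 41, 6, 1, 6, 25, 46, 21, 36, 1.
The distinct values are {0, 1, 6, 11, 16, 21, 25, 26, 31, 36, 41, 46}; there are 12 of them.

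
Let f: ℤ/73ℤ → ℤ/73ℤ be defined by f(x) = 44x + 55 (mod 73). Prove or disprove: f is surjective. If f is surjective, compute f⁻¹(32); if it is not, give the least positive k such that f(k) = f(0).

31

Recall that f is surjective if every y in the codomain equals f(x) for some x in the domain.
Since gcd(44, 73) = 1, 44 is invertible modulo 73. Euclid's algorithm: 73 = 1·44 + 29, 44 = 1·29 + 15, 29 = 1·15 + 14, 15 = 1·14 + 1; back-substituting gives 1 = 5·44 − 3·73, so 44⁻¹ ≡ 5 (mod 73).
For any y ∈ ℤ/73ℤ, x = 5(y − 55) mod 73 satisfies f(x) = 44·5(y − 55) + 55 ≡ y (since 44·5 ≡ 1 mod 73). So every y has a preimage.
So f is surjective.
Since f is surjective, we compute f⁻¹(32): solve 44x + 55 ≡ 32 (mod 73), i.e. 44x ≡ 50 (mod 73).
Multiplying by 44⁻¹ = 5 gives x ≡ 5·50 = 250 = 3·73 + 31 ≡ 31 (mod 73).
Check: f(31) = 44·31 + 55 = 1419 = 19·73 + 32 ≡ 32 (mod 73).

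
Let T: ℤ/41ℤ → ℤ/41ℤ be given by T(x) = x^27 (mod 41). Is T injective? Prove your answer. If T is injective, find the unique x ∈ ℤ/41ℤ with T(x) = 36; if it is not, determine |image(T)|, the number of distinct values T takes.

39

Since 41 is prime, the nonzero elements of ℤ/41ℤ form a cyclic group of order 40.
As gcd(27, 40) = 1, raising to the 27th power is a bijection on this group: if a^27 ≡ b^27 then (ab^{−1})^27 = 1, and the only element of order dividing gcd(27, 40) = 1 is 1, so a = b.
With T(0) = 0 this makes T injective on all of ℤ/41ℤ, hence bijective (finite equal-size domain and codomain). In particular T is injective.
Since T is injective, we find the preimage of 36. The inverse of x ↦ x^27 on (ℤ/41ℤ)^× is x ↦ x^3, because 27·3 = 81 = 2·40 + 1 ≡ 1 (mod 40) and x^{40} = 1 for x ≠ 0 (Fermat). So T⁻¹(36) = 36^3 mod 41.
Repeated squaring mod 41: 36^1 ≡ 36, 36^2 ≡ 36² = 1296 ≡ 25. Since 3 = 2 + 1, 36^3 ≡ 25·36: 25·36 = 900 ≡ 39. So 36^3 ≡ 39 (mod 41).
Hence T⁻¹(36) = 39.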